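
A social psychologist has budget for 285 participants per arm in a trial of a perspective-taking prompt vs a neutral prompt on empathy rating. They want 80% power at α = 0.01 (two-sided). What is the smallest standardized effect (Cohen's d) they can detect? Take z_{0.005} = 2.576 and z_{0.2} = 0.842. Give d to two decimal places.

d_min ≈ 0.29

For two independent groups of n = 285 each: d_min = (z_{α/2} + z_β)·√(2/n).
z-sum = 2.576 + 0.842 = 3.418.
d_min = 3.418 × √(2/285) = 3.418 × 0.0838 = 0.286.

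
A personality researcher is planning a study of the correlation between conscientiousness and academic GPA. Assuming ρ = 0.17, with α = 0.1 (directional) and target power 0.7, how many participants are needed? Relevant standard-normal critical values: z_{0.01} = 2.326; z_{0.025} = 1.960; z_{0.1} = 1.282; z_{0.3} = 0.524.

n = 114

Fisher's z: C = ½·ln((1+r)/(1−r)) = ½·ln(1.4096) = 0.1717.
n = ((z_{α} + z_β)/C)² + 3.
(1.282 + 0.524) / 0.1717 = 1.806 / 0.1717 = 10.518.
n = 10.518² + 3 = 110.64 + 3 = 113.6.
Round up.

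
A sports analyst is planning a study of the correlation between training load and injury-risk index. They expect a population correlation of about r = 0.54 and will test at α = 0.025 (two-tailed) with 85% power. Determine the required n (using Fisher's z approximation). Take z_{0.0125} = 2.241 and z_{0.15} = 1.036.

Fisher's z: C = ½·ln((1+r)/(1−r)) = ½·ln(3.3478) = 0.6042.
n = ((z_{α/2} + z_β)/C)² + 3.
(2.241 + 1.036) / 0.6042 = 3.277 / 0.6042 = 5.424.
n = 5.424² + 3 = 29.42 + 3 = 32.4.
Round up.

n = 33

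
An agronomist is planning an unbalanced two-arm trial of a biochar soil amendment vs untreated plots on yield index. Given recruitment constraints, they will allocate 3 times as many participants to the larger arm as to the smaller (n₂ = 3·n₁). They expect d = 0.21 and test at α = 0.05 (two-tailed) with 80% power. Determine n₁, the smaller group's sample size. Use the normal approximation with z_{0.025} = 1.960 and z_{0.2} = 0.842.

n₁ = 238

With allocation ratio k = n₂/n₁ = 3, Var(x̄₁−x̄₂) = σ²(1/n₁ + 1/(k·n₁)) = σ²·(k+1)/(k·n₁).
So n₁ = (1 + 1/k)·((z_{α/2} + z_β)/d)² = 1.333 × (2.802/0.21)².
n₁ = 1.333 × 178.03 = 237.4.
Round up: n₁ = 238, giving n₂ = 3 × 238 = 714.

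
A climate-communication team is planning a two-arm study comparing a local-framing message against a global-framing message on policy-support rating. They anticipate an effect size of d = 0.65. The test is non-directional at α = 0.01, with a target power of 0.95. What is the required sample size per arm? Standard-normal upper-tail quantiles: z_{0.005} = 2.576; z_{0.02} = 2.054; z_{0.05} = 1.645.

For two independent groups with equal n: n = 2·((z_{α/2} + z_β) / d)².
z_{α/2} + z_β = 2.576 + 1.645 = 4.221.
n = 2 × (4.221 / 0.65)² = 2 × 6.494² = 2 × 42.17 = 84.3.
Round up to the next whole participant.

n = 85 per group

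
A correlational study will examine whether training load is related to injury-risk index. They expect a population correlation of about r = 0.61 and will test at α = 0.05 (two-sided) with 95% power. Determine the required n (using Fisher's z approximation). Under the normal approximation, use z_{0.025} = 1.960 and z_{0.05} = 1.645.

n = 29

Fisher's z: C = ½·ln((1+r)/(1−r)) = ½·ln(4.1282) = 0.7089.
n = ((z_{α/2} + z_β)/C)² + 3.
(1.960 + 1.645) / 0.7089 = 3.605 / 0.7089 = 5.085.
n = 5.085² + 3 = 25.86 + 3 = 28.9.
Round up.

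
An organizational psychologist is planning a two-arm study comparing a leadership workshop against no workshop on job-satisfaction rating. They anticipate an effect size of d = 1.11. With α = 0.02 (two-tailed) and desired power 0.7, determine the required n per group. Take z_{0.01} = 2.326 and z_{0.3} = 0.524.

For two independent groups with equal n: n = 2·((z_{α/2} + z_β) / d)².
z_{α/2} + z_β = 2.326 + 0.524 = 2.850.
n = 2 × (2.850 / 1.11)² = 2 × 2.568² = 2 × 6.59 = 13.2.
Round up to the next whole participant.

n = 14 per group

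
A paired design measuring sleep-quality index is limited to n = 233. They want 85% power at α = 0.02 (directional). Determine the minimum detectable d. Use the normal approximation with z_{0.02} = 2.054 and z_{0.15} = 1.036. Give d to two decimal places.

d_min ≈ 0.20

For a single sample (or paired design) of n = 233: d_min = (z_{α} + z_β)/√n.
z-sum = 2.054 + 1.036 = 3.090.
d_min = 3.090 / √233 = 3.090 / 15.264 = 0.202.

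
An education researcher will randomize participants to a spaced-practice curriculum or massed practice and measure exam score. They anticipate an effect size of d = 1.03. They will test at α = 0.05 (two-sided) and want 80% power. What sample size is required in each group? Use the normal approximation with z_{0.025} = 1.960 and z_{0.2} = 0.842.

n = 15 per group

For two independent groups with equal n: n = 2·((z_{α/2} + z_β) / d)².
z_{α/2} + z_β = 1.960 + 0.842 = 2.802.
n = 2 × (2.802 / 1.03)² = 2 × 2.720² = 2 × 7.40 = 14.8.
Round up to the next whole participant.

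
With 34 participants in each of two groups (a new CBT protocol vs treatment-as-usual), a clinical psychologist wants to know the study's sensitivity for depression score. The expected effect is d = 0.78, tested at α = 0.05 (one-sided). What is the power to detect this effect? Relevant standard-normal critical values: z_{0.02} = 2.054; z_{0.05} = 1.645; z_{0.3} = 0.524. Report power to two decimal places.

For two equal groups, power = Φ(d·√(n/2) − z_{α}).
d·√(n/2) = 0.78 × √(34/2) = 0.78 × 4.123 = 3.216.
z_β = 3.216 − 1.645 = 1.571.
Power = Φ(1.571) = 0.942.

power ≈ 0.94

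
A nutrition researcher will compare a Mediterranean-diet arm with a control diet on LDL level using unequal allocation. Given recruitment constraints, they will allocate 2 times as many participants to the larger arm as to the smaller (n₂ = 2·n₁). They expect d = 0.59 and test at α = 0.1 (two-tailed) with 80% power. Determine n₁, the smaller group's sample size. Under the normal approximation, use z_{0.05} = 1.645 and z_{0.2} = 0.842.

n₁ = 27

With allocation ratio k = n₂/n₁ = 2, Var(x̄₁−x̄₂) = σ²(1/n₁ + 1/(k·n₁)) = σ²·(k+1)/(k·n₁).
So n₁ = (1 + 1/k)·((z_{α/2} + z_β)/d)² = 1.500 × (2.487/0.59)².
n₁ = 1.500 × 17.77 = 26.7.
Round up: n₁ = 27, giving n₂ = 2 × 27 = 54.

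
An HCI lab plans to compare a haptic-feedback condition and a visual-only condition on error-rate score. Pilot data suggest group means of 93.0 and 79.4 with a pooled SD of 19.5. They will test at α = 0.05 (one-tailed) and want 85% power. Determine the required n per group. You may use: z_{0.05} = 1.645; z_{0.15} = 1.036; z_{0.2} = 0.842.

Cohen's d = |M₁ − M₂| / SD_pooled = |93.0 − 79.4| / 19.5 = 13.6 / 19.5 = 0.697.
For two independent groups with equal n: n = 2·((z_{α} + z_β) / d)².
z_{α} + z_β = 1.645 + 1.036 = 2.681.
n = 2 × (2.681 / 0.697)² = 2 × 3.846² = 2 × 14.80 = 29.6.
Round up to the next whole participant.

n = 30 per group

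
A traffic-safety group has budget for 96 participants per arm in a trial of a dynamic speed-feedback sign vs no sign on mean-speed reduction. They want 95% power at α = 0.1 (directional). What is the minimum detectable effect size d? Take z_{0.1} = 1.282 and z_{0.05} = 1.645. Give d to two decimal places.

For two independent groups of n = 96 each: d_min = (z_{α} + z_β)·√(2/n).
z-sum = 1.282 + 1.645 = 2.927.
d_min = 2.927 × √(2/96) = 2.927 × 0.1443 = 0.422.

d_min ≈ 0.42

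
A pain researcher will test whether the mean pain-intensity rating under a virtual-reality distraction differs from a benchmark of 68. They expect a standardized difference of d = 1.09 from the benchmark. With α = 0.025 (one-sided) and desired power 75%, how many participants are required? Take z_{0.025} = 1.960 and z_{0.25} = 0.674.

For a one-sample test: n = ((z_{α} + z_β) / d)².
z_{α} + z_β = 1.960 + 0.674 = 2.634.
n = (2.634 / 1.09)² = 2.417² = 5.84.
Round up.

n = 6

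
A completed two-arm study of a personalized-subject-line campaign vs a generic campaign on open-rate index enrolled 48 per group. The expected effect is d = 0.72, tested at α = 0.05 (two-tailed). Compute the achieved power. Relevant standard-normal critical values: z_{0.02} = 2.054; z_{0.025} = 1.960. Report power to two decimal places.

For two equal groups, power = Φ(d·√(n/2) − z_{α/2}).
d·√(n/2) = 0.72 × √(48/2) = 0.72 × 4.899 = 3.527.
z_β = 3.527 − 1.960 = 1.567.
Power = Φ(1.567) = 0.941.

power ≈ 0.94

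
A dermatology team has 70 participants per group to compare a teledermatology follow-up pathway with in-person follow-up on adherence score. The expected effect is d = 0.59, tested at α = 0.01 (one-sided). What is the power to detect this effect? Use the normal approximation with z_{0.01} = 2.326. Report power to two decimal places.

power ≈ 0.88

For two equal groups, power = Φ(d·√(n/2) − z_{α}).
d·√(n/2) = 0.59 × √(70/2) = 0.59 × 5.916 = 3.490.
z_β = 3.490 − 2.326 = 1.164.
Power = Φ(1.164) = 0.878.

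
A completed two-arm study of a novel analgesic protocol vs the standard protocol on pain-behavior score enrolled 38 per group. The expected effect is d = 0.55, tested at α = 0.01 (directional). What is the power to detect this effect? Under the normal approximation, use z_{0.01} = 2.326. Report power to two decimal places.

power ≈ 0.53

For two equal groups, power = Φ(d·√(n/2) − z_{α}).
d·√(n/2) = 0.55 × √(38/2) = 0.55 × 4.359 = 2.397.
z_β = 2.397 − 2.326 = 0.071.
Power = Φ(0.071) = 0.528.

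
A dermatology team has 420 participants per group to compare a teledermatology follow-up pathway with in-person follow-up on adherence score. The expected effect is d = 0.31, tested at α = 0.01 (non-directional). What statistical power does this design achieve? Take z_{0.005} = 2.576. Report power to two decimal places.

For two equal groups, power = Φ(d·√(n/2) − z_{α/2}).
d·√(n/2) = 0.31 × √(420/2) = 0.31 × 14.491 = 4.492.
z_β = 4.492 − 2.576 = 1.916.
Power = Φ(1.916) = 0.972.

power ≈ 0.97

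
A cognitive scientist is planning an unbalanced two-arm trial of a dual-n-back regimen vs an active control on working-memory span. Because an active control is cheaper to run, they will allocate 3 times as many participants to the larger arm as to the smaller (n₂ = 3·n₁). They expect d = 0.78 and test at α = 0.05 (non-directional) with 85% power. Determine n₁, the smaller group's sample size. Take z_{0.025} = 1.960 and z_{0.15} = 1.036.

With allocation ratio k = n₂/n₁ = 3, Var(x̄₁−x̄₂) = σ²(1/n₁ + 1/(k·n₁)) = σ²·(k+1)/(k·n₁).
So n₁ = (1 + 1/k)·((z_{α/2} + z_β)/d)² = 1.333 × (2.996/0.78)².
n₁ = 1.333 × 14.75 = 19.7.
Round up: n₁ = 20, giving n₂ = 3 × 20 = 60.

n₁ = 20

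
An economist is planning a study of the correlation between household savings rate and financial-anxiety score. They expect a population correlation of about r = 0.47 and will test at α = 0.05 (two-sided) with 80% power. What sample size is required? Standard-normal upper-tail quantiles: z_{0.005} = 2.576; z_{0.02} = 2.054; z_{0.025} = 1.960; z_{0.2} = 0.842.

n = 34

Fisher's z: C = ½·ln((1+r)/(1−r)) = ½·ln(2.7736) = 0.5101.
n = ((z_{α/2} + z_β)/C)² + 3.
(1.960 + 0.842) / 0.5101 = 2.802 / 0.5101 = 5.493.
n = 5.493² + 3 = 30.17 + 3 = 33.2.
Round up.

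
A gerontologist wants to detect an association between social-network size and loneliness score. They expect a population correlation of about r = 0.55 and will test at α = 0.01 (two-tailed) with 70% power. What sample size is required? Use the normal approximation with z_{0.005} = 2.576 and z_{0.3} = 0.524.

n = 29

Fisher's z: C = ½·ln((1+r)/(1−r)) = ½·ln(3.4444) = 0.6184.
n = ((z_{α/2} + z_β)/C)² + 3.
(2.576 + 0.524) / 0.6184 = 3.100 / 0.6184 = 5.013.
n = 5.013² + 3 = 25.13 + 3 = 28.1.
Round up.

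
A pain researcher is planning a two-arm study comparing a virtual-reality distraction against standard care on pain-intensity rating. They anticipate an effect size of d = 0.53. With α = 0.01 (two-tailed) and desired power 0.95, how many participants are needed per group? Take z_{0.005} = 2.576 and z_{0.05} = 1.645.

n = 127 per group

For two independent groups with equal n: n = 2·((z_{α/2} + z_β) / d)².
z_{α/2} + z_β = 2.576 + 1.645 = 4.221.
n = 2 × (4.221 / 0.53)² = 2 × 7.964² = 2 × 63.43 = 126.9.
Round up to the next whole participant.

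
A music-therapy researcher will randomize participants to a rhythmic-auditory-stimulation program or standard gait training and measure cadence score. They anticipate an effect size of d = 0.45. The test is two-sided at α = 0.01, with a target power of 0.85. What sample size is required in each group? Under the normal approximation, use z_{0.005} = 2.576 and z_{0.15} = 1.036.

n = 129 per group

For two independent groups with equal n: n = 2·((z_{α/2} + z_β) / d)².
z_{α/2} + z_β = 2.576 + 1.036 = 3.612.
n = 2 × (3.612 / 0.45)² = 2 × 8.027² = 2 × 64.43 = 128.9.
Round up to the next whole participant.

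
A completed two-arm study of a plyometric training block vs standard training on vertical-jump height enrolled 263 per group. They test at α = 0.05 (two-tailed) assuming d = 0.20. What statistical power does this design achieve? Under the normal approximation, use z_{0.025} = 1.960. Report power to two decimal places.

For two equal groups, power = Φ(d·√(n/2) − z_{α/2}).
d·√(n/2) = 0.20 × √(263/2) = 0.20 × 11.467 = 2.293.
z_β = 2.293 − 1.960 = 0.333.
Power = Φ(0.333) = 0.631.

power ≈ 0.63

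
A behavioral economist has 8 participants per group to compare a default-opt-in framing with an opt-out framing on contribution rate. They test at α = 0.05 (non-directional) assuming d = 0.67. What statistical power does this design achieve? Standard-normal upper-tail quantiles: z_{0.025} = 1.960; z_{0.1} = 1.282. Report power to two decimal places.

For two equal groups, power = Φ(d·√(n/2) − z_{α/2}).
d·√(n/2) = 0.67 × √(8/2) = 0.67 × 2.000 = 1.340.
z_β = 1.340 − 1.960 = -0.620.
Power = Φ(-0.620) = 0.268.

power ≈ 0.27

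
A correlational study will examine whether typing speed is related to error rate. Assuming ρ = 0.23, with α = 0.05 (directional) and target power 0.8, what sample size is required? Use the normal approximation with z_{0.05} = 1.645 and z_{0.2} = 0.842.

n = 116

Fisher's z: C = ½·ln((1+r)/(1−r)) = ½·ln(1.5974) = 0.2342.
n = ((z_{α} + z_β)/C)² + 3.
(1.645 + 0.842) / 0.2342 = 2.487 / 0.2342 = 10.619.
n = 10.619² + 3 = 112.77 + 3 = 115.8.
Round up.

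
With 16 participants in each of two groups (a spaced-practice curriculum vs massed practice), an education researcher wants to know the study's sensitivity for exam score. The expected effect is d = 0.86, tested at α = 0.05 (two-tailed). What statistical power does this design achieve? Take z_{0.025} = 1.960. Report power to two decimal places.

For two equal groups, power = Φ(d·√(n/2) − z_{α/2}).
d·√(n/2) = 0.86 × √(16/2) = 0.86 × 2.828 = 2.432.
z_β = 2.432 − 1.960 = 0.472.
Power = Φ(0.472) = 0.682.

power ≈ 0.68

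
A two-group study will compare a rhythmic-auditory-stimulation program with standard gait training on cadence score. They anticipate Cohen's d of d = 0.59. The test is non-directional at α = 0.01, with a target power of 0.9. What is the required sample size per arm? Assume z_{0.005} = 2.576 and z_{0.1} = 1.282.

For two independent groups with equal n: n = 2·((z_{α/2} + z_β) / d)².
z_{α/2} + z_β = 2.576 + 1.282 = 3.858.
n = 2 × (3.858 / 0.59)² = 2 × 6.539² = 2 × 42.76 = 85.5.
Round up to the next whole participant.

n = 86 per group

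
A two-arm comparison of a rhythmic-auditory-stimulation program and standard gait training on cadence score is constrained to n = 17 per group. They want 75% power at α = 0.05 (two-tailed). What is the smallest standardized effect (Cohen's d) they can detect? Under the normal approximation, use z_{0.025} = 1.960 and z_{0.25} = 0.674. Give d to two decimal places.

d_min ≈ 0.90

For two independent groups of n = 17 each: d_min = (z_{α/2} + z_β)·√(2/n).
z-sum = 1.960 + 0.674 = 2.634.
d_min = 2.634 × √(2/17) = 2.634 × 0.3430 = 0.903.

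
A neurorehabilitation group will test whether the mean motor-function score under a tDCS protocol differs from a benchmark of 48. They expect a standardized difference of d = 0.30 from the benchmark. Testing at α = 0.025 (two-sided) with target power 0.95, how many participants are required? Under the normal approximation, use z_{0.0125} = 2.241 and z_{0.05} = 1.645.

For a one-sample test: n = ((z_{α/2} + z_β) / d)².
z_{α/2} + z_β = 2.241 + 1.645 = 3.886.
n = (3.886 / 0.30)² = 12.953² = 167.79.
Round up.

n = 168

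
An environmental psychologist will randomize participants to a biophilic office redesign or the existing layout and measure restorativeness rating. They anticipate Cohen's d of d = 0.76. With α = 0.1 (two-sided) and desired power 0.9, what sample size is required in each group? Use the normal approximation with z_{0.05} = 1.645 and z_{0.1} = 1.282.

For two independent groups with equal n: n = 2·((z_{α/2} + z_β) / d)².
z_{α/2} + z_β = 1.645 + 1.282 = 2.927.
n = 2 × (2.927 / 0.76)² = 2 × 3.851² = 2 × 14.83 = 29.7.
Round up to the next whole participant.

n = 30 per group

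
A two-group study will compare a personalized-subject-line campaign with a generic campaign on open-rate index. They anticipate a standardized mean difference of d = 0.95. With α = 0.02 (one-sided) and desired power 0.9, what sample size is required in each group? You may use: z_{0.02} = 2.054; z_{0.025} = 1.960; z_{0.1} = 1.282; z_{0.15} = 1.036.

n = 25 per group

For two independent groups with equal n: n = 2·((z_{α} + z_β) / d)².
z_{α} + z_β = 2.054 + 1.282 = 3.336.
n = 2 × (3.336 / 0.95)² = 2 × 3.512² = 2 × 12.33 = 24.7.
Round up to the next whole participant.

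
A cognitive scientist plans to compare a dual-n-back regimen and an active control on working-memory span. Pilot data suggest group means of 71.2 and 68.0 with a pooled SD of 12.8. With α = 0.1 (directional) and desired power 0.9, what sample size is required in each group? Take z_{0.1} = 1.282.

n = 211 per group

Cohen's d = |M₁ − M₂| / SD_pooled = |71.2 − 68.0| / 12.8 = 3.2 / 12.8 = 0.250.
For two independent groups with equal n: n = 2·((z_{α} + z_β) / d)².
z_{α} + z_β = 1.282 + 1.282 = 2.564.
n = 2 × (2.564 / 0.250)² = 2 × 10.256² = 2 × 105.19 = 210.4.
Round up to the next whole participant.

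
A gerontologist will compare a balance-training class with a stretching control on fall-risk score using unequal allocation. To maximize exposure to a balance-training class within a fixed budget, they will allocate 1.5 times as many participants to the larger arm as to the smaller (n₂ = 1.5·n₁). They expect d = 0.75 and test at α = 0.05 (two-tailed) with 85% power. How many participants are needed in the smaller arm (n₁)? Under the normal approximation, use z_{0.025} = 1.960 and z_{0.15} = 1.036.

n₁ = 27

With allocation ratio k = n₂/n₁ = 1.5, Var(x̄₁−x̄₂) = σ²(1/n₁ + 1/(k·n₁)) = σ²·(k+1)/(k·n₁).
So n₁ = (1 + 1/k)·((z_{α/2} + z_β)/d)² = 1.667 × (2.996/0.75)².
n₁ = 1.667 × 15.96 = 26.6.
Round up: n₁ = 27, giving n₂ = ⌈1.5 × 27⌉ = ⌈40.5⌉ = 41.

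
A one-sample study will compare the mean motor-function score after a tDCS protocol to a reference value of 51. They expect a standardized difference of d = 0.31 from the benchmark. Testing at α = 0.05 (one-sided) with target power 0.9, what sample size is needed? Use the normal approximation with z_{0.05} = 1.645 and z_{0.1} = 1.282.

For a one-sample test: n = ((z_{α} + z_β) / d)².
z_{α} + z_β = 1.645 + 1.282 = 2.927.
n = (2.927 / 0.31)² = 9.442² = 89.15.
Round up.

n = 90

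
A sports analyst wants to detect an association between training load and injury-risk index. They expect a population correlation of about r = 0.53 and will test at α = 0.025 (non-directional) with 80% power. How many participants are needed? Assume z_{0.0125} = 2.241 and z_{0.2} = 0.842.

Fisher's z: C = ½·ln((1+r)/(1−r)) = ½·ln(3.2553) = 0.5901.
n = ((z_{α/2} + z_β)/C)² + 3.
(2.241 + 0.842) / 0.5901 = 3.083 / 0.5901 = 5.225.
n = 5.225² + 3 = 27.30 + 3 = 30.3.
Round up.

n = 31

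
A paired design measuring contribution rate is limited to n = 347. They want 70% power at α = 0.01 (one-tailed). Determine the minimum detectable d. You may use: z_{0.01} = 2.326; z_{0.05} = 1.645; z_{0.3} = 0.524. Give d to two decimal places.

For a single sample (or paired design) of n = 347: d_min = (z_{α} + z_β)/√n.
z-sum = 2.326 + 0.524 = 2.850.
d_min = 2.850 / √347 = 2.850 / 18.628 = 0.153.

d_min ≈ 0.15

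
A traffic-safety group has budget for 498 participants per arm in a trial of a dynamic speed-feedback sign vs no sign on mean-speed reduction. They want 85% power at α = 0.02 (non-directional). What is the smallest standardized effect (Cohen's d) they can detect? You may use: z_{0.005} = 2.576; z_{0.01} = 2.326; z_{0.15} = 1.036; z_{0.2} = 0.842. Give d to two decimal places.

d_min ≈ 0.21

For two independent groups of n = 498 each: d_min = (z_{α/2} + z_β)·√(2/n).
z-sum = 2.326 + 1.036 = 3.362.
d_min = 3.362 × √(2/498) = 3.362 × 0.0634 = 0.213.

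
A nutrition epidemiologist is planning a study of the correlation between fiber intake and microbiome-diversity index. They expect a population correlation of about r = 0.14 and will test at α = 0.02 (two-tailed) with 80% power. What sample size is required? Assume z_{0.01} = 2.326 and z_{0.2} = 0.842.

Fisher's z: C = ½·ln((1+r)/(1−r)) = ½·ln(1.3256) = 0.1409.
n = ((z_{α/2} + z_β)/C)² + 3.
(2.326 + 0.842) / 0.1409 = 3.168 / 0.1409 = 22.484.
n = 22.484² + 3 = 505.53 + 3 = 508.5.
Round up.

n = 509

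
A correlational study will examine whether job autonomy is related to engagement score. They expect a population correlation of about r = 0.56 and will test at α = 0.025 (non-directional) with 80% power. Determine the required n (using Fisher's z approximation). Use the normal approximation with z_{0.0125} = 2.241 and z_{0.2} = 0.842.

n = 27

Fisher's z: C = ½·ln((1+r)/(1−r)) = ½·ln(3.5455) = 0.6328.
n = ((z_{α/2} + z_β)/C)² + 3.
(2.241 + 0.842) / 0.6328 = 3.083 / 0.6328 = 4.872.
n = 4.872² + 3 = 23.74 + 3 = 26.7.
Round up.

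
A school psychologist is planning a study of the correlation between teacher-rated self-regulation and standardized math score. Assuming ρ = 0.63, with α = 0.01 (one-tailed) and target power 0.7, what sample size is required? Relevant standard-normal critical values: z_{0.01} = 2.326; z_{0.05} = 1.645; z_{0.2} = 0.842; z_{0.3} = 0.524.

n = 18

Fisher's z: C = ½·ln((1+r)/(1−r)) = ½·ln(4.4054) = 0.7414.
n = ((z_{α} + z_β)/C)² + 3.
(2.326 + 0.524) / 0.7414 = 2.850 / 0.7414 = 3.844.
n = 3.844² + 3 = 14.78 + 3 = 17.8.
Round up.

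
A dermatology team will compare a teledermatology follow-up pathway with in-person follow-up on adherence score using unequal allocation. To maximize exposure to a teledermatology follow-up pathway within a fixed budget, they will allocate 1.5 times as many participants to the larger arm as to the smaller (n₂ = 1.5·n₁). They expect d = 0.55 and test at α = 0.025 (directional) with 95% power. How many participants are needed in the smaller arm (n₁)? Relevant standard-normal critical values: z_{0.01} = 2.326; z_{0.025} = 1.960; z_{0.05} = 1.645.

n₁ = 72

With allocation ratio k = n₂/n₁ = 1.5, Var(x̄₁−x̄₂) = σ²(1/n₁ + 1/(k·n₁)) = σ²·(k+1)/(k·n₁).
So n₁ = (1 + 1/k)·((z_{α} + z_β)/d)² = 1.667 × (3.605/0.55)².
n₁ = 1.667 × 42.96 = 71.6.
Round up: n₁ = 72, giving n₂ = 1.5 × 72 = 108.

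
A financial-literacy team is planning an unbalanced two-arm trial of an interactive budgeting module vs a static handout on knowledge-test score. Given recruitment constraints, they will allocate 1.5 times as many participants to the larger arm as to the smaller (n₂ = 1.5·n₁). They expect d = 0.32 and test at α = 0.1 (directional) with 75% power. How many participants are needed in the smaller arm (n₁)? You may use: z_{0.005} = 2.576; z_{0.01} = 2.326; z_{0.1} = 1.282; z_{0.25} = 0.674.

n₁ = 63

With allocation ratio k = n₂/n₁ = 1.5, Var(x̄₁−x̄₂) = σ²(1/n₁ + 1/(k·n₁)) = σ²·(k+1)/(k·n₁).
So n₁ = (1 + 1/k)·((z_{α} + z_β)/d)² = 1.667 × (1.956/0.32)².
n₁ = 1.667 × 37.36 = 62.3.
Round up: n₁ = 63, giving n₂ = ⌈1.5 × 63⌉ = ⌈94.5⌉ = 95.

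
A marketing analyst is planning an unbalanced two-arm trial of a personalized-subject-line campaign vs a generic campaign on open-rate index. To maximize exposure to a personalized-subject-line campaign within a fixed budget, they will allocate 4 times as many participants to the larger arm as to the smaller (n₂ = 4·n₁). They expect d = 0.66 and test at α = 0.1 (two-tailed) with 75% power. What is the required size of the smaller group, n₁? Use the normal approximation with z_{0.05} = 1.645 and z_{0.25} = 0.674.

n₁ = 16

With allocation ratio k = n₂/n₁ = 4, Var(x̄₁−x̄₂) = σ²(1/n₁ + 1/(k·n₁)) = σ²·(k+1)/(k·n₁).
So n₁ = (1 + 1/k)·((z_{α/2} + z_β)/d)² = 1.250 × (2.319/0.66)².
n₁ = 1.250 × 12.35 = 15.4.
Round up: n₁ = 16, giving n₂ = 4 × 16 = 64.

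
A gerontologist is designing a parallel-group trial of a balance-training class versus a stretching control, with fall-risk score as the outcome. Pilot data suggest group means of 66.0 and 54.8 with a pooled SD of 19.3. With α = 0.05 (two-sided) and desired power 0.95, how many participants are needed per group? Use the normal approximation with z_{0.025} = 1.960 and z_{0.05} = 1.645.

n = 78 per group

Cohen's d = |M₁ − M₂| / SD_pooled = |66.0 − 54.8| / 19.3 = 11.2 / 19.3 = 0.580.
For two independent groups with equal n: n = 2·((z_{α/2} + z_β) / d)².
z_{α/2} + z_β = 1.960 + 1.645 = 3.605.
n = 2 × (3.605 / 0.580)² = 2 × 6.216² = 2 × 38.63 = 77.3.
Round up to the next whole participant.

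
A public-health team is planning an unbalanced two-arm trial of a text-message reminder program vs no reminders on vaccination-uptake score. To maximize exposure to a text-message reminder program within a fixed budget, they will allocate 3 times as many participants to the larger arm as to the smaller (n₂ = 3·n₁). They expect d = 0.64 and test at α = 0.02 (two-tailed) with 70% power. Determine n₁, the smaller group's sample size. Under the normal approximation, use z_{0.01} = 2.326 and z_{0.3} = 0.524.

With allocation ratio k = n₂/n₁ = 3, Var(x̄₁−x̄₂) = σ²(1/n₁ + 1/(k·n₁)) = σ²·(k+1)/(k·n₁).
So n₁ = (1 + 1/k)·((z_{α/2} + z_β)/d)² = 1.333 × (2.850/0.64)².
n₁ = 1.333 × 19.83 = 26.4.
Round up: n₁ = 27, giving n₂ = 3 × 27 = 81.

n₁ = 27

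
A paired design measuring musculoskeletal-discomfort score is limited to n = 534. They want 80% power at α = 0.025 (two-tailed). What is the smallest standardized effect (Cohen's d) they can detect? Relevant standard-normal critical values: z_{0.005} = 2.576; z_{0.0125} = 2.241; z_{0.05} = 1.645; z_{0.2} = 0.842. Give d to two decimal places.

For a single sample (or paired design) of n = 534: d_min = (z_{α/2} + z_β)/√n.
z-sum = 2.241 + 0.842 = 3.083.
d_min = 3.083 / √534 = 3.083 / 23.108 = 0.133.

d_min ≈ 0.13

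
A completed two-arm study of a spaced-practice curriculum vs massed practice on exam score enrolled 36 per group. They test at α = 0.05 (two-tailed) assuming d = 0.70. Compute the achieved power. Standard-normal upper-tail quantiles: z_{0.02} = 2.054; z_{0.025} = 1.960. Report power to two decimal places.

For two equal groups, power = Φ(d·√(n/2) − z_{α/2}).
d·√(n/2) = 0.70 × √(36/2) = 0.70 × 4.243 = 2.970.
z_β = 2.970 − 1.960 = 1.010.
Power = Φ(1.010) = 0.844.

power ≈ 0.84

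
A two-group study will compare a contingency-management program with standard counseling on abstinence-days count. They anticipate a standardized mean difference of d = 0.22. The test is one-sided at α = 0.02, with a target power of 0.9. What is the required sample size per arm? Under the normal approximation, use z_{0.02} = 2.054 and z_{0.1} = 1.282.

For two independent groups with equal n: n = 2·((z_{α} + z_β) / d)².
z_{α} + z_β = 2.054 + 1.282 = 3.336.
n = 2 × (3.336 / 0.22)² = 2 × 15.164² = 2 × 229.94 = 459.9.
Round up to the next whole participant.

n = 460 per group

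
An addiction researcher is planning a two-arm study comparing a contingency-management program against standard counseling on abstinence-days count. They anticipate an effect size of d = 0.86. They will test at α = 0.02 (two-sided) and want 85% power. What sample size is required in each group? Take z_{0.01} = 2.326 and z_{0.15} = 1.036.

For two independent groups with equal n: n = 2·((z_{α/2} + z_β) / d)².
z_{α/2} + z_β = 2.326 + 1.036 = 3.362.
n = 2 × (3.362 / 0.86)² = 2 × 3.909² = 2 × 15.28 = 30.6.
Round up to the next whole participant.

n = 31 per group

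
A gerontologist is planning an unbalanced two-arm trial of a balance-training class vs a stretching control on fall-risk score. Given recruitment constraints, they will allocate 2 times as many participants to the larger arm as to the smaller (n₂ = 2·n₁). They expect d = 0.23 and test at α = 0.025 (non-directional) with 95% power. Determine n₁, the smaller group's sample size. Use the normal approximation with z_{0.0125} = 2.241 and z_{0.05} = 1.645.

With allocation ratio k = n₂/n₁ = 2, Var(x̄₁−x̄₂) = σ²(1/n₁ + 1/(k·n₁)) = σ²·(k+1)/(k·n₁).
So n₁ = (1 + 1/k)·((z_{α/2} + z_β)/d)² = 1.500 × (3.886/0.23)².
n₁ = 1.500 × 285.46 = 428.2.
Round up: n₁ = 429, giving n₂ = 2 × 429 = 858.

n₁ = 429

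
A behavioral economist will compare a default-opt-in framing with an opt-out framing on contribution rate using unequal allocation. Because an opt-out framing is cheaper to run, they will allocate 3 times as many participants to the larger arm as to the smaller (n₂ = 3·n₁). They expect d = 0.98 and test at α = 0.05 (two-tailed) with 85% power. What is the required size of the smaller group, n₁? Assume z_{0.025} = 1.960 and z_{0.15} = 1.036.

n₁ = 13

With allocation ratio k = n₂/n₁ = 3, Var(x̄₁−x̄₂) = σ²(1/n₁ + 1/(k·n₁)) = σ²·(k+1)/(k·n₁).
So n₁ = (1 + 1/k)·((z_{α/2} + z_β)/d)² = 1.333 × (2.996/0.98)².
n₁ = 1.333 × 9.35 = 12.5.
Round up: n₁ = 13, giving n₂ = 3 × 13 = 39.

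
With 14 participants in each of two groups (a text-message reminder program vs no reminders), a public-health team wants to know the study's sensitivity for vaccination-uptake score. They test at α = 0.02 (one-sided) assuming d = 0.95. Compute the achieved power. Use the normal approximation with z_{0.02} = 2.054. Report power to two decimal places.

For two equal groups, power = Φ(d·√(n/2) − z_{α}).
d·√(n/2) = 0.95 × √(14/2) = 0.95 × 2.646 = 2.513.
z_β = 2.513 − 2.054 = 0.459.
Power = Φ(0.459) = 0.677.

power ≈ 0.68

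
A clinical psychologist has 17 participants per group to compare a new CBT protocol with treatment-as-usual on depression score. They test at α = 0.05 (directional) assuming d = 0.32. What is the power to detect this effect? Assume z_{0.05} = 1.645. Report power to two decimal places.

For two equal groups, power = Φ(d·√(n/2) − z_{α}).
d·√(n/2) = 0.32 × √(17/2) = 0.32 × 2.915 = 0.933.
z_β = 0.933 − 1.645 = -0.712.
Power = Φ(-0.712) = 0.238.

power ≈ 0.24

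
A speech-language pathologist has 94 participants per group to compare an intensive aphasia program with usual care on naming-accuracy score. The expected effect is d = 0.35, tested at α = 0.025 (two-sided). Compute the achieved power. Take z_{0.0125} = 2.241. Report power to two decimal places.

For two equal groups, power = Φ(d·√(n/2) − z_{α/2}).
d·√(n/2) = 0.35 × √(94/2) = 0.35 × 6.856 = 2.399.
z_β = 2.399 − 2.241 = 0.158.
Power = Φ(0.158) = 0.563.

power ≈ 0.56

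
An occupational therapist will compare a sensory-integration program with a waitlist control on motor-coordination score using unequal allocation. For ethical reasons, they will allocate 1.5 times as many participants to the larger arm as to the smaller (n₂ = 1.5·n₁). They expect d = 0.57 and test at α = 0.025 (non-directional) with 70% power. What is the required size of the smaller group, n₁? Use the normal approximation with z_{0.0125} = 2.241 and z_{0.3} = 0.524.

With allocation ratio k = n₂/n₁ = 1.5, Var(x̄₁−x̄₂) = σ²(1/n₁ + 1/(k·n₁)) = σ²·(k+1)/(k·n₁).
So n₁ = (1 + 1/k)·((z_{α/2} + z_β)/d)² = 1.667 × (2.765/0.57)².
n₁ = 1.667 × 23.53 = 39.2.
Round up: n₁ = 40, giving n₂ = 1.5 × 40 = 60.

n₁ = 40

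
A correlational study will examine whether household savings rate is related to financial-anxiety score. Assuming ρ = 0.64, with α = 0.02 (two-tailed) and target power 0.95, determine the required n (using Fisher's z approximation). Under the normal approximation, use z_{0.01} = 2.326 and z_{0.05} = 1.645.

n = 31

Fisher's z: C = ½·ln((1+r)/(1−r)) = ½·ln(4.5556) = 0.7582.
n = ((z_{α/2} + z_β)/C)² + 3.
(2.326 + 1.645) / 0.7582 = 3.971 / 0.7582 = 5.237.
n = 5.237² + 3 = 27.43 + 3 = 30.4.
Round up.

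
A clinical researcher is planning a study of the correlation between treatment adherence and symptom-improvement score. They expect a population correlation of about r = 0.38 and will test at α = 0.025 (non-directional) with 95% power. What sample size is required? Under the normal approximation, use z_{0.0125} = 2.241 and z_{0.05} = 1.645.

Fisher's z: C = ½·ln((1+r)/(1−r)) = ½·ln(2.2258) = 0.4001.
n = ((z_{α/2} + z_β)/C)² + 3.
(2.241 + 1.645) / 0.4001 = 3.886 / 0.4001 = 9.713.
n = 9.713² + 3 = 94.33 + 3 = 97.3.
Round up.

n = 98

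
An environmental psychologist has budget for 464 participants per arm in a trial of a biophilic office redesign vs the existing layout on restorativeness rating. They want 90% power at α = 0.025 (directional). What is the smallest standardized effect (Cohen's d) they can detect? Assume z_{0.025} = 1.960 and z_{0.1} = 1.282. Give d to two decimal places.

For two independent groups of n = 464 each: d_min = (z_{α} + z_β)·√(2/n).
z-sum = 1.960 + 1.282 = 3.242.
d_min = 3.242 × √(2/464) = 3.242 × 0.0657 = 0.213.

d_min ≈ 0.21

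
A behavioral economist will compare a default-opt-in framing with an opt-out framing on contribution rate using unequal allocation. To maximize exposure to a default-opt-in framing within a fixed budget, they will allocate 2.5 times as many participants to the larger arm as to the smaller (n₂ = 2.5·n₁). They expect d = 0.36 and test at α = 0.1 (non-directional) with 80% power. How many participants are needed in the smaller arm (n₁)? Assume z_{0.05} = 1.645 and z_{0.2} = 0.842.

With allocation ratio k = n₂/n₁ = 2.5, Var(x̄₁−x̄₂) = σ²(1/n₁ + 1/(k·n₁)) = σ²·(k+1)/(k·n₁).
So n₁ = (1 + 1/k)·((z_{α/2} + z_β)/d)² = 1.400 × (2.487/0.36)².
n₁ = 1.400 × 47.73 = 66.8.
Round up: n₁ = 67, giving n₂ = ⌈2.5 × 67⌉ = ⌈167.5⌉ = 168.

n₁ = 67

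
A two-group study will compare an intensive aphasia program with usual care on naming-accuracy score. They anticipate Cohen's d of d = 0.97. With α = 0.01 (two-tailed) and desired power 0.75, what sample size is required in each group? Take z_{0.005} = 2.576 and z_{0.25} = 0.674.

For two independent groups with equal n: n = 2·((z_{α/2} + z_β) / d)².
z_{α/2} + z_β = 2.576 + 0.674 = 3.250.
n = 2 × (3.250 / 0.97)² = 2 × 3.351² = 2 × 11.23 = 22.5.
Round up to the next whole participant.

n = 23 per group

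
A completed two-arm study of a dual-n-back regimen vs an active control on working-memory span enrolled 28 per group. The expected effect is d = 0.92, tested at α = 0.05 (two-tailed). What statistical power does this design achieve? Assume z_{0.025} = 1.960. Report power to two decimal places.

power ≈ 0.93

For two equal groups, power = Φ(d·√(n/2) − z_{α/2}).
d·√(n/2) = 0.92 × √(28/2) = 0.92 × 3.742 = 3.442.
z_β = 3.442 − 1.960 = 1.482.
Power = Φ(1.482) = 0.931.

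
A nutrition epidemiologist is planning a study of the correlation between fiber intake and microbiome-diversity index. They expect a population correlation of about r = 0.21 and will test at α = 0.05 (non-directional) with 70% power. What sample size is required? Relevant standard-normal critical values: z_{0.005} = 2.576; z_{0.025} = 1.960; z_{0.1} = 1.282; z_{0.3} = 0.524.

Fisher's z: C = ½·ln((1+r)/(1−r)) = ½·ln(1.5316) = 0.2132.
n = ((z_{α/2} + z_β)/C)² + 3.
(1.960 + 0.524) / 0.2132 = 2.484 / 0.2132 = 11.651.
n = 11.651² + 3 = 135.75 + 3 = 138.7.
Round up.

n = 139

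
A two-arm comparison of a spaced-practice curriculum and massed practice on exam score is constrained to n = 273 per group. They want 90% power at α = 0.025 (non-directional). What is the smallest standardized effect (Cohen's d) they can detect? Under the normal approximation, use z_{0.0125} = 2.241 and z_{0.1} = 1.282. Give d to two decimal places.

d_min ≈ 0.30

For two independent groups of n = 273 each: d_min = (z_{α/2} + z_β)·√(2/n).
z-sum = 2.241 + 1.282 = 3.523.
d_min = 3.523 × √(2/273) = 3.523 × 0.0856 = 0.302.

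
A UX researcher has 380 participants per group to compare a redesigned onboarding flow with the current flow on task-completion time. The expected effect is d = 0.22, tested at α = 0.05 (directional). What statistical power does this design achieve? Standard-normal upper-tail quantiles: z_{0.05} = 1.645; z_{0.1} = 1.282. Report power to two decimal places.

power ≈ 0.92

For two equal groups, power = Φ(d·√(n/2) − z_{α}).
d·√(n/2) = 0.22 × √(380/2) = 0.22 × 13.784 = 3.032.
z_β = 3.032 − 1.645 = 1.387.
Power = Φ(1.387) = 0.917.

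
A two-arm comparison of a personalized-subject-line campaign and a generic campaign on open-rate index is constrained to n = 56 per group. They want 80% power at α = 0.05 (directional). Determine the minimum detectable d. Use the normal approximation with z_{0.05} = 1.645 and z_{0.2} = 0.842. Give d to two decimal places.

For two independent groups of n = 56 each: d_min = (z_{α} + z_β)·√(2/n).
z-sum = 1.645 + 0.842 = 2.487.
d_min = 2.487 × √(2/56) = 2.487 × 0.1890 = 0.470.

d_min ≈ 0.47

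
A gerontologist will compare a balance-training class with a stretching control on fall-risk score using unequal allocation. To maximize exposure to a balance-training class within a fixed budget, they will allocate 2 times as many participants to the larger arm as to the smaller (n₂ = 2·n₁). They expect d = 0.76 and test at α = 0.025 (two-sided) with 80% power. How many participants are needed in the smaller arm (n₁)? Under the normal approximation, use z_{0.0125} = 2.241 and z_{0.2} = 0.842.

With allocation ratio k = n₂/n₁ = 2, Var(x̄₁−x̄₂) = σ²(1/n₁ + 1/(k·n₁)) = σ²·(k+1)/(k·n₁).
So n₁ = (1 + 1/k)·((z_{α/2} + z_β)/d)² = 1.500 × (3.083/0.76)².
n₁ = 1.500 × 16.46 = 24.7.
Round up: n₁ = 25, giving n₂ = 2 × 25 = 50.

n₁ = 25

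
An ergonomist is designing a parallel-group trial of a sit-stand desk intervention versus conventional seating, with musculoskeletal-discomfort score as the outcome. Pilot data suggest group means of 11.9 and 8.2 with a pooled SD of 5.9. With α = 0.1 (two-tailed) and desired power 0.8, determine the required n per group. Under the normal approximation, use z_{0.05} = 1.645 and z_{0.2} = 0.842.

Cohen's d = |M₁ − M₂| / SD_pooled = |11.9 − 8.2| / 5.9 = 3.7 / 5.9 = 0.627.
For two independent groups with equal n: n = 2·((z_{α/2} + z_β) / d)².
z_{α/2} + z_β = 1.645 + 0.842 = 2.487.
n = 2 × (2.487 / 0.627)² = 2 × 3.967² = 2 × 15.73 = 31.5.
Round up to the next whole participant.

n = 32 per group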